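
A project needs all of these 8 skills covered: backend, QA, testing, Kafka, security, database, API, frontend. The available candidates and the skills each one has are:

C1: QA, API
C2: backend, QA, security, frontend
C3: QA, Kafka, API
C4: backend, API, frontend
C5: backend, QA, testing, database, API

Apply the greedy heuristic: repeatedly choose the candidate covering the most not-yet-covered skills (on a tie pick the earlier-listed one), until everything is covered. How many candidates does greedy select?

3

Pick 1: C5 covers 5 new skills (backend, QA, testing, database, API).
Pick 2: C2 covers 2 new skills (security, frontend).
Pick 3: C3 covers 1 new skills (Kafka).
Greedy uses 3 candidates.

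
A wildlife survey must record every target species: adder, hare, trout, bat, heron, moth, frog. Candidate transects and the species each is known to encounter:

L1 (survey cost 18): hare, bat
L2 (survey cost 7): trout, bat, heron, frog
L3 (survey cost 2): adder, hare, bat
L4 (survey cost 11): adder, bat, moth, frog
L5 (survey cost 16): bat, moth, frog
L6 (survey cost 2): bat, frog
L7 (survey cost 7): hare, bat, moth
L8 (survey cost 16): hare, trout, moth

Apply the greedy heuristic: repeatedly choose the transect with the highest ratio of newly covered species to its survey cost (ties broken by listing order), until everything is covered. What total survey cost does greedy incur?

Pick 1: L3 adds 3 new (adder, hare, bat) at survey cost 2 (ratio 3/2).
Pick 2: L6 adds 1 new (frog) at survey cost 2 (ratio 1/2).
Pick 3: L2 adds 2 new (trout, heron) at survey cost 7 (ratio 2/7).
Pick 4: L7 adds 1 new (moth) at survey cost 7 (ratio 1/7).
Greedy total survey cost: 2 + 2 + 7 + 7 = 18. (The true optimum is 16, so greedy overshoots here.)

18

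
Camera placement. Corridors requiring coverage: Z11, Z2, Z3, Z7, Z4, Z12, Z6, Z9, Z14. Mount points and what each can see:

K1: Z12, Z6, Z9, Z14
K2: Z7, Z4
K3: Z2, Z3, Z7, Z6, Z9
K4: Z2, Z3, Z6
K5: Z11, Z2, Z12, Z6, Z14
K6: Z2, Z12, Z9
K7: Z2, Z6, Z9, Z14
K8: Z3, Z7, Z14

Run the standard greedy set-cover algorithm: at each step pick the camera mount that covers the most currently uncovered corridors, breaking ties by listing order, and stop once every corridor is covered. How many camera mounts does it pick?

3

Pick 1: K3 covers 5 new corridors (Z2, Z3, Z7, Z6, Z9).
Pick 2: K5 covers 3 new corridors (Z11, Z12, Z14).
Pick 3: K2 covers 1 new corridors (Z4).
Greedy uses 3 camera mounts.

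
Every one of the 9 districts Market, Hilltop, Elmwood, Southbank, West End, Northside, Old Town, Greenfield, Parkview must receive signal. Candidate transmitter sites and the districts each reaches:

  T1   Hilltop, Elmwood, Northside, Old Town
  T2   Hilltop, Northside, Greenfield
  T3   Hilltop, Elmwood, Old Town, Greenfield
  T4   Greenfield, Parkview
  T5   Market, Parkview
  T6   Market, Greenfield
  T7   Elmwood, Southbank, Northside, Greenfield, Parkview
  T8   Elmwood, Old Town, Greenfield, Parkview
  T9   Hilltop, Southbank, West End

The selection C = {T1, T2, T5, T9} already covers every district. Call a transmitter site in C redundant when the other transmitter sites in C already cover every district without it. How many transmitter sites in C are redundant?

0

Drop T1: Elmwood, Old Town uncovered — not redundant.
Drop T2: Greenfield uncovered — not redundant.
Drop T5: Market, Parkview uncovered — not redundant.
Drop T9: Southbank, West End uncovered — not redundant.
None of the transmitter sites in C is redundant.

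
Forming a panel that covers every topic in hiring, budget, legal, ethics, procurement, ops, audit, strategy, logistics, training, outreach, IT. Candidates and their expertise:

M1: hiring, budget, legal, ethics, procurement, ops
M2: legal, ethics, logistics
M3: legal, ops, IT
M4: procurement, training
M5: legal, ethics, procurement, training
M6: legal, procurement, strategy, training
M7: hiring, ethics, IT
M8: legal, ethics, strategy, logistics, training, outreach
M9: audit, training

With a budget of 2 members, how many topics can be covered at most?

10

Choosing M1, M8 covers {hiring, budget, legal, ethics, procurement, ops, strategy, logistics, training, outreach} — 10 topics.
No choice of 2 members does better; here audit, IT are left uncovered.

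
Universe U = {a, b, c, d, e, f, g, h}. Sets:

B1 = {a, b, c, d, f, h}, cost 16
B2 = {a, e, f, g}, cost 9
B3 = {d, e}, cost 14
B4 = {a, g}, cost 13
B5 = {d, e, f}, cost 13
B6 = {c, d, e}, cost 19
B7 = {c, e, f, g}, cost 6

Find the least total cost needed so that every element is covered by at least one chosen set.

B1, B7 cover every element at cost 16 + 6 = 22.
Any cover uses at least 2 sets; among all covering selections none totals below 22.

22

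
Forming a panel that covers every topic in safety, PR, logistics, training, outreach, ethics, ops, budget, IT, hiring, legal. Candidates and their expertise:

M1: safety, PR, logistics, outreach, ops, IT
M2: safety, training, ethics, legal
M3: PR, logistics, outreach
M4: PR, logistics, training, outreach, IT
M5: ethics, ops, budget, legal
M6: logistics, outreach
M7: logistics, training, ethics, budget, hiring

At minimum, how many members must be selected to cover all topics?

M1, M2, M7 together cover {safety, PR, logistics, training, outreach, ethics, ops, budget, IT, hiring, legal} — every topic.
No 2 of the 7 members cover everything (all 21 pairs fall short), so 3 is minimum.

3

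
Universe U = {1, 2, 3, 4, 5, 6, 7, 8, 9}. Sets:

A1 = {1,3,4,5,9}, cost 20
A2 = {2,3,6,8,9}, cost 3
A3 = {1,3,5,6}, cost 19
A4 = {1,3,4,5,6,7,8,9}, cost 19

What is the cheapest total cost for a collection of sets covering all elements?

22

A2, A4 cover every element at cost 3 + 19 = 22.
Any cover uses at least 2 sets; among all covering selections none totals below 22.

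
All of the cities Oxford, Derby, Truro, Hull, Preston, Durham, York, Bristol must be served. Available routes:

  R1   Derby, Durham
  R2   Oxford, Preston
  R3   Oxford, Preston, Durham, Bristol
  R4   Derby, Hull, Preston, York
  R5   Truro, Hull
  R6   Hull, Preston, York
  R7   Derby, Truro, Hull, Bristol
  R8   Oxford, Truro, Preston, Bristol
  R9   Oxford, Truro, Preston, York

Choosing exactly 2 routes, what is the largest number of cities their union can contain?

7

Choosing R3, R4 covers {Oxford, Derby, Hull, Preston, Durham, York, Bristol} — 7 cities.
No choice of 2 routes does better; here Truro is left uncovered.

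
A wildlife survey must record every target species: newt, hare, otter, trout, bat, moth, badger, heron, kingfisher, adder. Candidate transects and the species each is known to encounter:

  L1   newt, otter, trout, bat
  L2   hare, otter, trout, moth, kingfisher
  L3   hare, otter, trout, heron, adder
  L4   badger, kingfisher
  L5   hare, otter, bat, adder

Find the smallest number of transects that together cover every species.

4

L1, L2, L3, L4 together cover {newt, hare, otter, trout, bat, moth, badger, heron, kingfisher, adder} — every species.
No 3 of the 5 transects cover everything (all 10 triples fall short), so 4 is minimum.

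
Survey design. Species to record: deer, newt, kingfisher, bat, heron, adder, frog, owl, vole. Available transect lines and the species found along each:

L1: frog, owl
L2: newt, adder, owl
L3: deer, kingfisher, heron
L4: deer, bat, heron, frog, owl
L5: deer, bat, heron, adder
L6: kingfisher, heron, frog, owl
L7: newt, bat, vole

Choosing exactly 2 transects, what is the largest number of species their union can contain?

Choosing L2, L4 covers {deer, newt, bat, heron, adder, frog, owl} — 7 species.
No choice of 2 transects does better; here kingfisher, vole are left uncovered.

7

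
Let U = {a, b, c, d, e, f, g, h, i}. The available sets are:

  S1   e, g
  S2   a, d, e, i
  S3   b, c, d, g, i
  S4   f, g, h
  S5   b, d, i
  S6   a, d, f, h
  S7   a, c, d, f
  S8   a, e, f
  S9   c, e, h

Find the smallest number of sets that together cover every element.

3

S1, S3, S6 together cover {a, b, c, d, e, f, g, h, i} — every element.
No 2 of the 9 sets cover everything (all 36 pairs fall short), so 3 is minimum.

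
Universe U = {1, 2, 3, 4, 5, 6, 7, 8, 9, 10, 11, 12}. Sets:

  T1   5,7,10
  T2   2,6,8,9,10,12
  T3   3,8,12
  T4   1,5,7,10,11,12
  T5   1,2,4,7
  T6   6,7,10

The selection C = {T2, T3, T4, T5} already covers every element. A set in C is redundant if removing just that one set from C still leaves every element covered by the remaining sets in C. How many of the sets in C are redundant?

Drop T2: 6, 9 uncovered — not redundant.
Drop T3: 3 uncovered — not redundant.
Drop T4: 5, 11 uncovered — not redundant.
Drop T5: 4 uncovered — not redundant.
None of the sets in C is redundant.

0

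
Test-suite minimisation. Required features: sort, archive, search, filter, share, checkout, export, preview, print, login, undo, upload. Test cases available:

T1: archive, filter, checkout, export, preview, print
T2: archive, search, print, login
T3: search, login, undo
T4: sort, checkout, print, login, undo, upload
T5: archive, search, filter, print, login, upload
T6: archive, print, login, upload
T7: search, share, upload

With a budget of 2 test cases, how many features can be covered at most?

Choosing T1, T4 covers {sort, archive, filter, checkout, export, preview, print, login, undo, upload} — 10 features.
No choice of 2 test cases does better; here search, share are left uncovered.

10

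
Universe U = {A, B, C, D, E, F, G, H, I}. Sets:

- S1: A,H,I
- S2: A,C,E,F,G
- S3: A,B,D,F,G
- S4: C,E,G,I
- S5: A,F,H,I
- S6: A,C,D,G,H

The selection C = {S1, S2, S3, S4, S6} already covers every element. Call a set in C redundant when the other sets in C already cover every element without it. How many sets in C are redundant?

Drop S1: the rest still cover every element — redundant.
Drop S2: the rest still cover every element — redundant.
Drop S3: B uncovered — not redundant.
Drop S4: the rest still cover every element — redundant.
Drop S6: the rest still cover every element — redundant.
4 redundant: S1, S2, S4, S6.

4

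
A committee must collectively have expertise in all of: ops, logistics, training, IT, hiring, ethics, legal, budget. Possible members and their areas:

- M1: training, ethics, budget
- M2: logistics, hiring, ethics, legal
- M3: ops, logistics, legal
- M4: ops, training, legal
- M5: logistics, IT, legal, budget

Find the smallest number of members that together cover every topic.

M2, M4, M5 together cover {ops, logistics, training, IT, hiring, ethics, legal, budget} — every topic.
No 2 of the 5 members cover everything (all 10 pairs fall short), so 3 is minimum.
Greedy (largest uncovered first) would take M2, M1, M3, M5 — 4 members — but 3 suffice.

3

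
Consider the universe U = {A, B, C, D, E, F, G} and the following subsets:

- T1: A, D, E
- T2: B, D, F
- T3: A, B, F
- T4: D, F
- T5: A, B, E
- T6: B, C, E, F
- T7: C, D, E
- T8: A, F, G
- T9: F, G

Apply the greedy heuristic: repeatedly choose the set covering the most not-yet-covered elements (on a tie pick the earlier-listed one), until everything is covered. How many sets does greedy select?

Pick 1: T6 covers 4 new elements (B, C, E, F).
Pick 2: T1 covers 2 new elements (A, D).
Pick 3: T8 covers 1 new elements (G).
Greedy uses 3 sets.

3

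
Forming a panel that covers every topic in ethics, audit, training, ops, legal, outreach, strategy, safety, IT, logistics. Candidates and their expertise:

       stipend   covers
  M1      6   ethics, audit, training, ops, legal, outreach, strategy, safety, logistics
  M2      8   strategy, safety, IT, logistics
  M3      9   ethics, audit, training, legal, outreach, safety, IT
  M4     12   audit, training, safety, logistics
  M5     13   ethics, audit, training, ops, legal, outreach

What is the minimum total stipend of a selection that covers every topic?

M1, M2 cover every topic at stipend 6 + 8 = 14.
Any cover uses at least 2 members; among all covering selections none totals below 14.

14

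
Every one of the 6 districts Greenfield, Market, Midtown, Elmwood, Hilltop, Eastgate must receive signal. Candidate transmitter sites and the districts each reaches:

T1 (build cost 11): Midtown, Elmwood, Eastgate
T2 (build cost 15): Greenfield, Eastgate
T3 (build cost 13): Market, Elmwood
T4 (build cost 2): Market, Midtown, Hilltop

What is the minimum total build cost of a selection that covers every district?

28

T1, T2, T4 cover every district at build cost 11 + 15 + 2 = 28.
Any cover uses at least 3 transmitter sites; among all covering selections none totals below 28.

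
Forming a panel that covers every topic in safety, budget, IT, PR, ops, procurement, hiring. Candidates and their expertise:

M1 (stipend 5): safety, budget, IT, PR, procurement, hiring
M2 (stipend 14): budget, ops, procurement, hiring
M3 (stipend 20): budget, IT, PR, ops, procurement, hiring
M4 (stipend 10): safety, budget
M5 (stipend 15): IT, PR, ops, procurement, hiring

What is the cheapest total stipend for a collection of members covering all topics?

M1, M2 cover every topic at stipend 5 + 14 = 19.
Any cover uses at least 2 members; among all covering selections none totals below 19.

19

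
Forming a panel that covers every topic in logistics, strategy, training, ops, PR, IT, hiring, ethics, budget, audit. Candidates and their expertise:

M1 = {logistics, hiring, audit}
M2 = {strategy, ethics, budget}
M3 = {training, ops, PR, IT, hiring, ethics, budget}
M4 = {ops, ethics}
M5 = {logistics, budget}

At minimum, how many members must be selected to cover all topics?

M1, M2, M3 together cover {logistics, strategy, training, ops, PR, IT, hiring, ethics, budget, audit} — every topic.
No 2 of the 5 members cover everything (all 10 pairs fall short), so 3 is minimum.

3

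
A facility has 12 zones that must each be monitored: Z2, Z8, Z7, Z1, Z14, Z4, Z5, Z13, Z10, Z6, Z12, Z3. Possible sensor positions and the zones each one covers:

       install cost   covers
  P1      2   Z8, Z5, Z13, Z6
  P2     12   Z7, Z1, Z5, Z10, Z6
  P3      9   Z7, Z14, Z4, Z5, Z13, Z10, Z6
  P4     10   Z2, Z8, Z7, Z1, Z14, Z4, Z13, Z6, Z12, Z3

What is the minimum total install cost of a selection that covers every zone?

19

P3, P4 cover every zone at install cost 9 + 10 = 19.
Any cover uses at least 2 sensor positions; among all covering selections none totals below 19.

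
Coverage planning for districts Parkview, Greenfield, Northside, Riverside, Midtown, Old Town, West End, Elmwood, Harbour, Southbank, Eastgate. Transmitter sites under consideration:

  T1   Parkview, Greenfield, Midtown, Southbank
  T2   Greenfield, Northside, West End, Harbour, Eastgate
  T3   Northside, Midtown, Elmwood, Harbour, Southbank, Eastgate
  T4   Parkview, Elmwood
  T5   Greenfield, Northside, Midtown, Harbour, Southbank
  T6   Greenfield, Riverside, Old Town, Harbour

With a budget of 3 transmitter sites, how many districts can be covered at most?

10

Choosing T1, T2, T6 covers {Parkview, Greenfield, Northside, Riverside, Midtown, Old Town, West End, Harbour, Southbank, Eastgate} — 10 districts.
No choice of 3 transmitter sites does better; here Elmwood is left uncovered.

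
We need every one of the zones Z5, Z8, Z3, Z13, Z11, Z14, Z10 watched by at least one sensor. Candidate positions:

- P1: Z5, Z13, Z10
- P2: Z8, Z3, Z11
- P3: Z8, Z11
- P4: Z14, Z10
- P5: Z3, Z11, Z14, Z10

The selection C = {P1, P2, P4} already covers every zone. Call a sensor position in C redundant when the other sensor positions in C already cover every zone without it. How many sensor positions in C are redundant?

Drop P1: Z5, Z13 uncovered — not redundant.
Drop P2: Z8, Z3, Z11 uncovered — not redundant.
Drop P4: Z14 uncovered — not redundant.
None of the sensor positions in C is redundant.

0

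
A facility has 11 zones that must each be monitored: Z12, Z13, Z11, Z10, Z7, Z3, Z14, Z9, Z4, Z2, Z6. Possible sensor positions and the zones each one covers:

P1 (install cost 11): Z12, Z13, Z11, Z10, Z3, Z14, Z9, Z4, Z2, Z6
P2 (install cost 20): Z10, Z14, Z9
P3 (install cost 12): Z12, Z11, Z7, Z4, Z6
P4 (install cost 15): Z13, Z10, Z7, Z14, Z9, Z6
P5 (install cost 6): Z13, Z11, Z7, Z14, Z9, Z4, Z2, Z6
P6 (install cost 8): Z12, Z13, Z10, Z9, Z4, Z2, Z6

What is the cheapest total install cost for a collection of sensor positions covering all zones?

P1, P5 cover every zone at install cost 11 + 6 = 17.
Any cover uses at least 2 sensor positions; among all covering selections none totals below 17.

17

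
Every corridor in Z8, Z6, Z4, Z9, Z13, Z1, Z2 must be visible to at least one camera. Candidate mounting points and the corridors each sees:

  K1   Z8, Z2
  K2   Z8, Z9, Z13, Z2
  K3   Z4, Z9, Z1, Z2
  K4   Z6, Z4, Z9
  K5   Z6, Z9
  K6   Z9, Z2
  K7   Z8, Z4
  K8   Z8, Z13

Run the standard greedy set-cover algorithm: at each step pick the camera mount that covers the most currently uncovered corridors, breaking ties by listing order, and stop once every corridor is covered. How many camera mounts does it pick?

3

Pick 1: K2 covers 4 new corridors (Z8, Z9, Z13, Z2).
Pick 2: K3 covers 2 new corridors (Z4, Z1).
Pick 3: K4 covers 1 new corridors (Z6).
Greedy uses 3 camera mounts.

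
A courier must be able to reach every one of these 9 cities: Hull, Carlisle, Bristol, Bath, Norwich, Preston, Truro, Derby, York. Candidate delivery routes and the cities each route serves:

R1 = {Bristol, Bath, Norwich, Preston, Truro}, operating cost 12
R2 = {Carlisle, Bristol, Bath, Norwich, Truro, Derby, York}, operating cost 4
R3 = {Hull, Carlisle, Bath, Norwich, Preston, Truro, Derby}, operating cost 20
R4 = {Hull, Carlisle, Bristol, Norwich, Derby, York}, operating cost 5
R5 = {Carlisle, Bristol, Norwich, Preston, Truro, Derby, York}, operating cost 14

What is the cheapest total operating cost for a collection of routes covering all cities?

R1, R4 cover every city at operating cost 12 + 5 = 17.
Any cover uses at least 2 routes; among all covering selections none totals below 17.

17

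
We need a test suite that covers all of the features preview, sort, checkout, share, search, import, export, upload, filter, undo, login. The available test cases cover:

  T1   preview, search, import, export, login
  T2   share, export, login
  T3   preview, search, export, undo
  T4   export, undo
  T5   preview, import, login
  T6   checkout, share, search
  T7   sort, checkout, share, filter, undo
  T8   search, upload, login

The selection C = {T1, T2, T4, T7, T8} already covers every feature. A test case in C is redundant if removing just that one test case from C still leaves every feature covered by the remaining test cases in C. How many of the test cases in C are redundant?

Drop T1: preview, import uncovered — not redundant.
Drop T2: the rest still cover every feature — redundant.
Drop T4: the rest still cover every feature — redundant.
Drop T7: sort, checkout, filter uncovered — not redundant.
Drop T8: upload uncovered — not redundant.
2 redundant: T2, T4.

2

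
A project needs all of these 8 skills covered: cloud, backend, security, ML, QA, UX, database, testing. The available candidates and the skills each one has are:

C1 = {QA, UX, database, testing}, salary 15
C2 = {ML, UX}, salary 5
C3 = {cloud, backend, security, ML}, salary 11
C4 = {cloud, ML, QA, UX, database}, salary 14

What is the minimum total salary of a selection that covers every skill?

C1, C3 cover every skill at salary 15 + 11 = 26.
Any cover uses at least 2 candidates; among all covering selections none totals below 26.
Greedy by coverage-per-salary would pick C2, C3, C1 for 31 — worse than the optimum 26.

26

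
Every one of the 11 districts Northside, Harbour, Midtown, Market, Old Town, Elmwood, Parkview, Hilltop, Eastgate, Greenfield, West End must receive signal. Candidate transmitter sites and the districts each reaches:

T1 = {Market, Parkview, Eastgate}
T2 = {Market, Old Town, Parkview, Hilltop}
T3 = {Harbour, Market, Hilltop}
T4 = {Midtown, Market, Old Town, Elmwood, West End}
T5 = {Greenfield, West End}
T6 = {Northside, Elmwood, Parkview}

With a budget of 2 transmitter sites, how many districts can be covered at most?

Choosing T1, T4 covers {Midtown, Market, Old Town, Elmwood, Parkview, Eastgate, West End} — 7 districts.
No choice of 2 transmitter sites does better; here Northside, Harbour, Hilltop, Greenfield are left uncovered.

7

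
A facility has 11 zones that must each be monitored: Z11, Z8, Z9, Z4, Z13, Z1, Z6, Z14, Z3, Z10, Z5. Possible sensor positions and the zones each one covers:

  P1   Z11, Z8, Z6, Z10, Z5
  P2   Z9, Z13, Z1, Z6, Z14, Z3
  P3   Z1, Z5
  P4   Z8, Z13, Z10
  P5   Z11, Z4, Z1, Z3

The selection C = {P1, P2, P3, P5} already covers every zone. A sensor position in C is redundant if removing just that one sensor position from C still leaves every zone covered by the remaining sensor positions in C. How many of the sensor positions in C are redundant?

1

Drop P1: Z8, Z10 uncovered — not redundant.
Drop P2: Z9, Z13, Z14 uncovered — not redundant.
Drop P3: the rest still cover every zone — redundant.
Drop P5: Z4 uncovered — not redundant.
1 redundant: P3.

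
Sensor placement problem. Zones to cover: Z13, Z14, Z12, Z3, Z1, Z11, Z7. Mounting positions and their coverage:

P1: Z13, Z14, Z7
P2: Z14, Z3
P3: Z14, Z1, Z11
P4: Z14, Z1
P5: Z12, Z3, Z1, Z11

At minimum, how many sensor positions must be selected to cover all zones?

P1, P5 together cover {Z13, Z14, Z12, Z3, Z1, Z11, Z7} — every zone.
No single sensor position contains all 7 zones, so 2 is optimal.

2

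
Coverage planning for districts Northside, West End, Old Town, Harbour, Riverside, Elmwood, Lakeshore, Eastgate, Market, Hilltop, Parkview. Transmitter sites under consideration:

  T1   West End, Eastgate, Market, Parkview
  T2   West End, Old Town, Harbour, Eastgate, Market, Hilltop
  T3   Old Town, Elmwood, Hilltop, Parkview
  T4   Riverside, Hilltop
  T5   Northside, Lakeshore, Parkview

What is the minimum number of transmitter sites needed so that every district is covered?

T2, T3, T4, T5 together cover {Northside, West End, Old Town, Harbour, Riverside, Elmwood, Lakeshore, Eastgate, Market, Hilltop, Parkview} — every district.
No 3 of the 5 transmitter sites cover everything (all 10 triples fall short), so 4 is minimum.

4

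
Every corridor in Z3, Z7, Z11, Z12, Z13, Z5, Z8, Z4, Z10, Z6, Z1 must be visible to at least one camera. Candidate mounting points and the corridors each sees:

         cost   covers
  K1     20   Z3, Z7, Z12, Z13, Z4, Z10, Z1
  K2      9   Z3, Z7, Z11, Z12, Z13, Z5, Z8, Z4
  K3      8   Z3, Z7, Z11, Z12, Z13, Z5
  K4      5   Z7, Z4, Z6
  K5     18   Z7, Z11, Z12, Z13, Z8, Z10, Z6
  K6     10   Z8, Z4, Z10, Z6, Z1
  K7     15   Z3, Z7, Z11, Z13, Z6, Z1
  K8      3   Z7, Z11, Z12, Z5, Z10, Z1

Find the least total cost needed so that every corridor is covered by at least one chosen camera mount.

17

K2, K4, K8 cover every corridor at cost 9 + 5 + 3 = 17.
Any cover uses at least 2 camera mounts; among all covering selections none totals below 17.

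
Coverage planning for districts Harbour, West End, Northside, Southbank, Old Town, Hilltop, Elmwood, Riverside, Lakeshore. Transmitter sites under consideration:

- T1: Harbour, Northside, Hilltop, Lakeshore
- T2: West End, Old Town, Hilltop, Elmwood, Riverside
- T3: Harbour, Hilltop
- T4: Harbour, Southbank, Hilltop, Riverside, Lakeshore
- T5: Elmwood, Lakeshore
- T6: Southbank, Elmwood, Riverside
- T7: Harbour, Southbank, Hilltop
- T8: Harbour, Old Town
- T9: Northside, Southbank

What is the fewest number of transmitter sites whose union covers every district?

T1, T2, T4 together cover {Harbour, West End, Northside, Southbank, Old Town, Hilltop, Elmwood, Riverside, Lakeshore} — every district.
No 2 of the 9 transmitter sites cover everything (all 36 pairs fall short), so 3 is minimum.

3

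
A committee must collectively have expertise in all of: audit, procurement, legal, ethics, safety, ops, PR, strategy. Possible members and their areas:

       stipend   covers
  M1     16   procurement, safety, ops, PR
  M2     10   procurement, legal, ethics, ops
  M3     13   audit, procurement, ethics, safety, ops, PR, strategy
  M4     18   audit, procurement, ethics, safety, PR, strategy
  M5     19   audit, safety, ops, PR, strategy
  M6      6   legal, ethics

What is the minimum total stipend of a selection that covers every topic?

M3, M6 cover every topic at stipend 13 + 6 = 19.
Any cover uses at least 2 members; among all covering selections none totals below 19.

19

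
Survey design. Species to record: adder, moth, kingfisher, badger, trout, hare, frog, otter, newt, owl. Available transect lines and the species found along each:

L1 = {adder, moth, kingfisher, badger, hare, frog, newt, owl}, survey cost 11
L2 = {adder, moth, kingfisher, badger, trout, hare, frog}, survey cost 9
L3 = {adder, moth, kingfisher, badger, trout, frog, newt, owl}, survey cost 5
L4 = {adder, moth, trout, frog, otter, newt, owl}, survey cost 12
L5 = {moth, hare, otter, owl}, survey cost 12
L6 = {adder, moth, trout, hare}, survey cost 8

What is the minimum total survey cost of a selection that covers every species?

L3, L5 cover every species at survey cost 5 + 12 = 17.
Any cover uses at least 2 transects; among all covering selections none totals below 17.

17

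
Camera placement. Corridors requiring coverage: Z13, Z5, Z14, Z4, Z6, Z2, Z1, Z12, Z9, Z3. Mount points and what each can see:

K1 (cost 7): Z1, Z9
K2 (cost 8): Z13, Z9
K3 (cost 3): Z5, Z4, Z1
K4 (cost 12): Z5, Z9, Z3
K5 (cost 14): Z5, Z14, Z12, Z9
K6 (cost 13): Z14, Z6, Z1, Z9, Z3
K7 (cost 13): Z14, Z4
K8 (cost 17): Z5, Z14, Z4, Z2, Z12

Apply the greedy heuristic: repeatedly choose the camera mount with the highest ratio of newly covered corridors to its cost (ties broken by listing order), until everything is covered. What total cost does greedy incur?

41

Pick 1: K3 adds 3 new (Z5, Z4, Z1) at cost 3 (ratio 3/3).
Pick 2: K6 adds 4 new (Z14, Z6, Z9, Z3) at cost 13 (ratio 4/13).
Pick 3: K2 adds 1 new (Z13) at cost 8 (ratio 1/8).
Pick 4: K8 adds 2 new (Z2, Z12) at cost 17 (ratio 2/17).
Greedy total cost: 3 + 13 + 8 + 17 = 41. (The true optimum is 38, so greedy overshoots here.)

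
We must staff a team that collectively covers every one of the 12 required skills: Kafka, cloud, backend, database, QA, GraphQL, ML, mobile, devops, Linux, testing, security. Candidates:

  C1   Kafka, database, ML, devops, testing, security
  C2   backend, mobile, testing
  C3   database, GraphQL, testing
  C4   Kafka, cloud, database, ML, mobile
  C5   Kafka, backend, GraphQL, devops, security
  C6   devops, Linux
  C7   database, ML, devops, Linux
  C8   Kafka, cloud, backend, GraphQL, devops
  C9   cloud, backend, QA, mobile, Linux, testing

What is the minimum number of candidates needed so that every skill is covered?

3

C1, C3, C9 together cover {Kafka, cloud, backend, database, QA, GraphQL, ML, mobile, devops, Linux, testing, security} — every skill.
No 2 of the 9 candidates cover everything (all 36 pairs fall short), so 3 is minimum.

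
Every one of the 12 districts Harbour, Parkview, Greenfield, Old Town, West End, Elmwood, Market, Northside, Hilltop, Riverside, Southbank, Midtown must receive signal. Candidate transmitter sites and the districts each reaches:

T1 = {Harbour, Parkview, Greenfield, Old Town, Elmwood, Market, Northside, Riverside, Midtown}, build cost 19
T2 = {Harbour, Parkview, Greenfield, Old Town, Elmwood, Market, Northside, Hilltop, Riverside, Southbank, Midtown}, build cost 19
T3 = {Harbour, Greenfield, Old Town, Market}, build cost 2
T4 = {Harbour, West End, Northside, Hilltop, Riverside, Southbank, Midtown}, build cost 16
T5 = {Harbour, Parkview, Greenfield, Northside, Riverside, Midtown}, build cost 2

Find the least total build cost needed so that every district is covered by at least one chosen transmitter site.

T1, T4 cover every district at build cost 19 + 16 = 35.
Any cover uses at least 2 transmitter sites; among all covering selections none totals below 35.
Greedy by coverage-per-build cost would pick T5, T3, T4, T1 for 39 — worse than the optimum 35.

35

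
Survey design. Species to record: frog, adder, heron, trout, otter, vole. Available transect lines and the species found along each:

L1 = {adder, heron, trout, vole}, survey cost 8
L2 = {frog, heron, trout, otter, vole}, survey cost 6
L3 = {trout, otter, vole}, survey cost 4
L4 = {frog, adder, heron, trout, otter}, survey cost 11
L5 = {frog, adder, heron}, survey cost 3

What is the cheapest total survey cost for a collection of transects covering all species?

L3, L5 cover every species at survey cost 4 + 3 = 7.
Any cover uses at least 2 transects; among all covering selections none totals below 7.

7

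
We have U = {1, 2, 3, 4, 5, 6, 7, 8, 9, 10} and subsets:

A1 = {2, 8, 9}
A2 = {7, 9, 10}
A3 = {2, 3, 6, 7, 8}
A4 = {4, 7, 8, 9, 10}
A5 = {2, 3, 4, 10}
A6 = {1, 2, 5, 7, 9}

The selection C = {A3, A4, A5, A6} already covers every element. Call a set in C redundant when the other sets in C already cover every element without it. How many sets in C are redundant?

Drop A3: 6 uncovered — not redundant.
Drop A4: the rest still cover every element — redundant.
Drop A5: the rest still cover every element — redundant.
Drop A6: 1, 5 uncovered — not redundant.
2 redundant: A4, A5.

2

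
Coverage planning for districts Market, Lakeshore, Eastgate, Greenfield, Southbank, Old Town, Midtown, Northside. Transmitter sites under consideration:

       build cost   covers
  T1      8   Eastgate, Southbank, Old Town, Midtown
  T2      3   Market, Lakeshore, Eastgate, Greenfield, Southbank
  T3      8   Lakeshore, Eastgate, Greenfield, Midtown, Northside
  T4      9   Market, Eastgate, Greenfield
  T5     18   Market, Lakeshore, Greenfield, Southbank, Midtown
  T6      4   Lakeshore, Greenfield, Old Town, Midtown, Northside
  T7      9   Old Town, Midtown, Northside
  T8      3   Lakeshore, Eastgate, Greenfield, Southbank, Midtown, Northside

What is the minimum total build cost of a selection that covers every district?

7

T2, T6 cover every district at build cost 3 + 4 = 7.
Any cover uses at least 2 transmitter sites; among all covering selections none totals below 7.
Greedy by coverage-per-build cost would pick T8, T2, T6 for 10 — worse than the optimum 7.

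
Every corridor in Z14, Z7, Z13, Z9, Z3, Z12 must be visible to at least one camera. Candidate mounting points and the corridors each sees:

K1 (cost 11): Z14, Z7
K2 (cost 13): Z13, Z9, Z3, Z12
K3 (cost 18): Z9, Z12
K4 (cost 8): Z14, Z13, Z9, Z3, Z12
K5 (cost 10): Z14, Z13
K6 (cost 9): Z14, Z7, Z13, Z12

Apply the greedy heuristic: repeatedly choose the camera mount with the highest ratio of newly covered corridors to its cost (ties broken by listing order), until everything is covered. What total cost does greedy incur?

Pick 1: K4 adds 5 new (Z14, Z13, Z9, Z3, Z12) at cost 8 (ratio 5/8).
Pick 2: K6 adds 1 new (Z7) at cost 9 (ratio 1/9).
Greedy total cost: 8 + 9 = 17.

17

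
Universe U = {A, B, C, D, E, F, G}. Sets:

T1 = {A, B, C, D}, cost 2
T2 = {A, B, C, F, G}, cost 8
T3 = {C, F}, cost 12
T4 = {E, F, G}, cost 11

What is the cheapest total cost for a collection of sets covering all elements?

13

T1, T4 cover every element at cost 2 + 11 = 13.
Any cover uses at least 2 sets; among all covering selections none totals below 13.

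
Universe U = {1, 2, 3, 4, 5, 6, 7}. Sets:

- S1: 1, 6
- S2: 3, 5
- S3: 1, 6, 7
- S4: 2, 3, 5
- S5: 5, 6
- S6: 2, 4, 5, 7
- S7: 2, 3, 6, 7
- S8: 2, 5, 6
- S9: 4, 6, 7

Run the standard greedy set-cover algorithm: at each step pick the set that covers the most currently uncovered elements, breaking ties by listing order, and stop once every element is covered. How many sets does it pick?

Pick 1: S6 covers 4 new elements (2, 4, 5, 7).
Pick 2: S1 covers 2 new elements (1, 6).
Pick 3: S2 covers 1 new elements (3).
Greedy uses 3 sets.

3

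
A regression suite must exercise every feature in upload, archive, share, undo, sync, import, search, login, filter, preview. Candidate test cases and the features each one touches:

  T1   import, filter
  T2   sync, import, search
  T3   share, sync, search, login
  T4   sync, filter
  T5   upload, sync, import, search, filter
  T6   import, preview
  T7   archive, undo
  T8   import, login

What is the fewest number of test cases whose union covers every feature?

T3, T5, T6, T7 together cover {upload, archive, share, undo, sync, import, search, login, filter, preview} — every feature.
No 3 of the 8 test cases cover everything (all 56 triples fall short), so 4 is minimum.

4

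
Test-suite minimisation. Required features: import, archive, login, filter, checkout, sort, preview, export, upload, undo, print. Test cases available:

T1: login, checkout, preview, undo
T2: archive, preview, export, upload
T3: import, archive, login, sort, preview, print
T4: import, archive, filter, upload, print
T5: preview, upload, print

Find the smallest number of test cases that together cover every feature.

4

T1, T2, T3, T4 together cover {import, archive, login, filter, checkout, sort, preview, export, upload, undo, print} — every feature.
No 3 of the 5 test cases cover everything (all 10 triples fall short), so 4 is minimum.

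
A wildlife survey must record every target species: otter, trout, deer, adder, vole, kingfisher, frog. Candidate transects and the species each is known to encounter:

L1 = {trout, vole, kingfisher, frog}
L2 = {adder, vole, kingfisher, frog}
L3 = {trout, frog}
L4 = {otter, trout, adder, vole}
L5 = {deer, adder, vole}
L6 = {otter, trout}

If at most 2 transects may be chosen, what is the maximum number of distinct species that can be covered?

Choosing L1, L4 covers {otter, trout, adder, vole, kingfisher, frog} — 6 species.
No choice of 2 transects does better; here deer is left uncovered.

6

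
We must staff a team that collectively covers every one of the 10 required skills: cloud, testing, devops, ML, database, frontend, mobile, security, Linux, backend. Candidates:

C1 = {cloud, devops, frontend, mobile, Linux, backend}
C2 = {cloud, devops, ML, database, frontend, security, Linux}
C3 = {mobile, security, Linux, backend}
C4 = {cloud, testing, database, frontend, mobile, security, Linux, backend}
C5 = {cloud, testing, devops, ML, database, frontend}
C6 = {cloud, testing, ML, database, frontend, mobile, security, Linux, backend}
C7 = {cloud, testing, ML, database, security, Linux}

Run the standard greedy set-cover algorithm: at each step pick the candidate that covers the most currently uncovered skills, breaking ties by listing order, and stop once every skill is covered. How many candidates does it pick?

Pick 1: C6 covers 9 new skills (cloud, testing, ML, database, frontend, mobile, security, Linux, backend).
Pick 2: C1 covers 1 new skills (devops).
Greedy uses 2 candidates.

2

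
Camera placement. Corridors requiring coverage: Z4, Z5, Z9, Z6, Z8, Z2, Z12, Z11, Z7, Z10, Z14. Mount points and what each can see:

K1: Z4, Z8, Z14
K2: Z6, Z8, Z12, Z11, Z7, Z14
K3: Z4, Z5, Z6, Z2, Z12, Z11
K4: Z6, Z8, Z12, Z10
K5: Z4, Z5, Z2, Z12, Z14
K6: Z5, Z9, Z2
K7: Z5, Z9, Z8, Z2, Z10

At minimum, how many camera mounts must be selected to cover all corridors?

3

K1, K2, K7 together cover {Z4, Z5, Z9, Z6, Z8, Z2, Z12, Z11, Z7, Z10, Z14} — every corridor.
No 2 of the 7 camera mounts cover everything (all 21 pairs fall short), so 3 is minimum.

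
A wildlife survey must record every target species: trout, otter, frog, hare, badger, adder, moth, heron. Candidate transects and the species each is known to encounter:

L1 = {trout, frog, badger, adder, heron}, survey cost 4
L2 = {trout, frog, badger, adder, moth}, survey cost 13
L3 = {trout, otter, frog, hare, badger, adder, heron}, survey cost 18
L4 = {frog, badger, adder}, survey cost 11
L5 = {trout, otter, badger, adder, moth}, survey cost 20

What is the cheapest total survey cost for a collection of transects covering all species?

L2, L3 cover every species at survey cost 13 + 18 = 31.
Any cover uses at least 2 transects; among all covering selections none totals below 31.

31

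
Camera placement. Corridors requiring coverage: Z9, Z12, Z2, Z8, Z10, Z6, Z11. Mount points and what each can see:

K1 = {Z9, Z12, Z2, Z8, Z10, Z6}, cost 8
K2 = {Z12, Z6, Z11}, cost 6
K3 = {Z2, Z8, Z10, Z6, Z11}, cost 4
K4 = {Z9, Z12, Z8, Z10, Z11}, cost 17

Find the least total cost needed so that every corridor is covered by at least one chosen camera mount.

K1, K3 cover every corridor at cost 8 + 4 = 12.
Any cover uses at least 2 camera mounts; among all covering selections none totals below 12.

12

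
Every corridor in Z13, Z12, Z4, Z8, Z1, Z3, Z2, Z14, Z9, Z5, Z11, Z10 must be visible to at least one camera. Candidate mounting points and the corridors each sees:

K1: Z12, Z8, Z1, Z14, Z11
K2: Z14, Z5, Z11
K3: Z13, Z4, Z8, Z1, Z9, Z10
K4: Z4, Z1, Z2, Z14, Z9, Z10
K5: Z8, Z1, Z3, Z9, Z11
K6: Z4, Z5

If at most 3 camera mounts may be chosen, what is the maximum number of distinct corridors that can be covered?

10

Choosing K1, K2, K3 covers {Z13, Z12, Z4, Z8, Z1, Z14, Z9, Z5, Z11, Z10} — 10 corridors.
No choice of 3 camera mounts does better; here Z3, Z2 are left uncovered.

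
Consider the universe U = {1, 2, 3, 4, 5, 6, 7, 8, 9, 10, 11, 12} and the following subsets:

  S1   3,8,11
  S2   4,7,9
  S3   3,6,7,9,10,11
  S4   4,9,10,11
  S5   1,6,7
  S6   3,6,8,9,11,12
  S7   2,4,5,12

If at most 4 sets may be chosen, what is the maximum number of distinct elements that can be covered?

12

Choosing S1, S3, S5, S7 covers {1, 2, 3, 4, 5, 6, 7, 8, 9, 10, 11, 12} — 12 elements.
That is all 12 elements.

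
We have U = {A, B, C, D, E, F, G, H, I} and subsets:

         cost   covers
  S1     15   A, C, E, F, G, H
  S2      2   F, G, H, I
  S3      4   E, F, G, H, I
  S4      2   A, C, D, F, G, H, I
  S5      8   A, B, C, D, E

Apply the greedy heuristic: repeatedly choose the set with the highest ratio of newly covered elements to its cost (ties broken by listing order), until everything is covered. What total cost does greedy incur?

Pick 1: S4 adds 7 new (A, C, D, F, G, H, I) at cost 2 (ratio 7/2).
Pick 2: S3 adds 1 new (E) at cost 4 (ratio 1/4).
Pick 3: S5 adds 1 new (B) at cost 8 (ratio 1/8).
Greedy total cost: 2 + 4 + 8 = 14. (The true optimum is 10, so greedy overshoots here.)

14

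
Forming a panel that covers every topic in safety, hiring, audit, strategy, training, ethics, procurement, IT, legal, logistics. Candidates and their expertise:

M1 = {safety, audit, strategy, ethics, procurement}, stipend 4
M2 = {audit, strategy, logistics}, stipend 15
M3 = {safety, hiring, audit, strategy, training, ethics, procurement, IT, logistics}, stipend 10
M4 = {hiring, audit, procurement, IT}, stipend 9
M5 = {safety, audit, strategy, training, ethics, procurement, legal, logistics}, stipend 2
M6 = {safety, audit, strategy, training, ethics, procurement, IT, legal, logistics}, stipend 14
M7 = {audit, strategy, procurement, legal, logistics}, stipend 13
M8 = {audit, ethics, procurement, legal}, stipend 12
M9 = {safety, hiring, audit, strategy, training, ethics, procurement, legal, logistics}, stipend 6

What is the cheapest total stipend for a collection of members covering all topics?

11

M4, M5 cover every topic at stipend 9 + 2 = 11.
Any cover uses at least 2 members; among all covering selections none totals below 11.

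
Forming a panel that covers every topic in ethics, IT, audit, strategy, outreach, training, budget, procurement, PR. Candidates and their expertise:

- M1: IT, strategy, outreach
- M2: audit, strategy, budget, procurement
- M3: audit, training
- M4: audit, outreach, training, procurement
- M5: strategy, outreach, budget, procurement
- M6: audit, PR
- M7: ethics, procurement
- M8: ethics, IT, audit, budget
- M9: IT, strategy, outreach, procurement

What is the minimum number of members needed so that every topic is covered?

4

M1, M4, M6, M8 together cover {ethics, IT, audit, strategy, outreach, training, budget, procurement, PR} — every topic.
No 3 of the 9 members cover everything (all 84 triples fall short), so 4 is minimum.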